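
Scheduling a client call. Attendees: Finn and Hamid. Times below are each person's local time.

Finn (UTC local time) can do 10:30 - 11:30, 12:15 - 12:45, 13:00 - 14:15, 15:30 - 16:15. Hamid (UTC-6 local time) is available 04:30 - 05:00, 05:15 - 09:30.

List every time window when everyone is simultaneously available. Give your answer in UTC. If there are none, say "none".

Finn in UTC: 10:30-11:30, 12:15-12:45, 13:00-14:15, 15:30-16:15.
Hamid in UTC: 10:30-11:00, 11:15-15:30 (add 6h to convert from UTC-6).
Finn ∩ Hamid: 10:30-11:00, 11:15-11:30, 12:15-12:45, 13:00-14:15.

10:30-11:00, 11:15-11:30, 12:15-12:45, 13:00-14:15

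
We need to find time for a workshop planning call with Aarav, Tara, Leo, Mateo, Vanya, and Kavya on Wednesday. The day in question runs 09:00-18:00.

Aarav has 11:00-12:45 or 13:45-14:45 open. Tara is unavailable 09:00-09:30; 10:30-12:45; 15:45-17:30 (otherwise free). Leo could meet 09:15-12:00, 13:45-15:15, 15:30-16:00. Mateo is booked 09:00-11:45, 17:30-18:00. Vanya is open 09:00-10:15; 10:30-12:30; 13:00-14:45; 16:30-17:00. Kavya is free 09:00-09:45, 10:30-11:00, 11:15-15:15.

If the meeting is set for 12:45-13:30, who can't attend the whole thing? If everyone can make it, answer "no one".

Aarav, Leo, Vanya

Aarav free: 11:00-12:45, 13:45-14:45.
Tara free: 09:30-10:30, 12:45-15:45, 17:30-18:00 (invert busy blocks within the working day).
Leo free: 09:15-12:00, 13:45-15:15, 15:30-16:00.
Mateo free: 11:45-17:30 (invert busy blocks within the working day).
Vanya free: 09:00-10:15, 10:30-12:30, 13:00-14:45, 16:30-17:00.
Kavya free: 09:00-09:45, 10:30-11:00, 11:15-15:15.
Aarav: not fully free for 12:45-13:30. Tara: free for 12:45-13:30. Leo: not fully free for 12:45-13:30. Mateo: free for 12:45-13:30. Vanya: not fully free for 12:45-13:30. Kavya: free for 12:45-13:30.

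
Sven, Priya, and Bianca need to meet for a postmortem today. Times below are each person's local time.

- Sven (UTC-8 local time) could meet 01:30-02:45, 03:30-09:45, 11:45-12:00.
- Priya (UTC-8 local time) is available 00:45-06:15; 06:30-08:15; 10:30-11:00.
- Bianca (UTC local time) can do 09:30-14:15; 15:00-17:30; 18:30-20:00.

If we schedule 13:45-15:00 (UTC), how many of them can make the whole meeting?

Sven in UTC: 09:30-10:45, 11:30-17:45, 19:45-20:00 (add 8h to convert from UTC-8).
Priya in UTC: 08:45-14:15, 14:30-16:15, 18:30-19:00 (add 8h to convert from UTC-8).
Bianca in UTC: 09:30-14:15, 15:00-17:30, 18:30-20:00.
Sven can make the full 13:45-15:00 slot — that's 1.

1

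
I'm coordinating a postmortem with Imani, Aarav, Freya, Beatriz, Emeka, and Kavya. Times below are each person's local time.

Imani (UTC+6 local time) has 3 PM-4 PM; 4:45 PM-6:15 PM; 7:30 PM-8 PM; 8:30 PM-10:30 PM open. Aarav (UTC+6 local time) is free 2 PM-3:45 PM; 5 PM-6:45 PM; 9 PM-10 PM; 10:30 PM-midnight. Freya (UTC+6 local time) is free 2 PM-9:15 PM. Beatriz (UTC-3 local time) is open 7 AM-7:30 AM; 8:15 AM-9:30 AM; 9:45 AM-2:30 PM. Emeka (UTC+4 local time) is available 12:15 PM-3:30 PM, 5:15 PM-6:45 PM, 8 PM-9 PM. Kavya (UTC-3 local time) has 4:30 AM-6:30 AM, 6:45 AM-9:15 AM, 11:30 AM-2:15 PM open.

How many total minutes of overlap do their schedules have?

15

Imani in UTC: 09:00-10:00, 10:45-12:15, 13:30-14:00, 14:30-16:30 (subtract 6h to convert from UTC+6).
Aarav in UTC: 08:00-09:45, 11:00-12:45, 15:00-16:00, 16:30-18:00 (subtract 6h to convert from UTC+6).
Freya in UTC: 08:00-15:15 (subtract 6h to convert from UTC+6).
Beatriz in UTC: 10:00-10:30, 11:15-12:30, 12:45-17:30 (add 3h to convert from UTC-3).
Emeka in UTC: 08:15-11:30, 13:15-14:45, 16:00-17:00 (subtract 4h to convert from UTC+4).
Kavya in UTC: 07:30-09:30, 09:45-12:15, 14:30-17:15 (add 3h to convert from UTC-3).
Imani ∩ Aarav: 09:00-09:45, 11:00-12:15, 15:00-16:00.
Imani ∩ Aarav ∩ Freya: 09:00-09:45, 11:00-12:15, 15:00-15:15.
Imani ∩ Aarav ∩ Freya ∩ Beatriz: 11:15-12:15, 15:00-15:15.
Imani ∩ Aarav ∩ Freya ∩ Beatriz ∩ Emeka: 11:15-11:30.
Imani ∩ Aarav ∩ Freya ∩ Beatriz ∩ Emeka ∩ Kavya: 11:15-11:30.
That's a single block of 15 minutes.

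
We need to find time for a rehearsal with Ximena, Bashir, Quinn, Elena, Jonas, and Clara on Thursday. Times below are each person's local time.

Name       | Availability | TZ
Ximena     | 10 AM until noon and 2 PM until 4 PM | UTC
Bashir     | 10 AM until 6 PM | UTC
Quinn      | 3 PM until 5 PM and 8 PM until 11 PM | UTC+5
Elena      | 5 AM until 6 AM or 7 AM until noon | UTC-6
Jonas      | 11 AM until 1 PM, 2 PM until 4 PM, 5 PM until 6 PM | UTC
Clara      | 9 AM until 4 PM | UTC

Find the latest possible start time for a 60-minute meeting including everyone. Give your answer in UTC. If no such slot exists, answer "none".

15:00

Ximena in UTC: 10:00-12:00, 14:00-16:00.
Bashir in UTC: 10:00-18:00.
Quinn in UTC: 10:00-12:00, 15:00-18:00 (subtract 5h to convert from UTC+5).
Elena in UTC: 11:00-12:00, 13:00-18:00 (add 6h to convert from UTC-6).
Jonas in UTC: 11:00-13:00, 14:00-16:00, 17:00-18:00.
Clara in UTC: 09:00-16:00.
Ximena ∩ Bashir: 10:00-12:00, 14:00-16:00.
Ximena ∩ Bashir ∩ Quinn: 10:00-12:00, 15:00-16:00.
Ximena ∩ Bashir ∩ Quinn ∩ Elena: 11:00-12:00, 15:00-16:00.
Ximena ∩ Bashir ∩ Quinn ∩ Elena ∩ Jonas: 11:00-12:00, 15:00-16:00.
Ximena ∩ Bashir ∩ Quinn ∩ Elena ∩ Jonas ∩ Clara: 11:00-12:00, 15:00-16:00.
So the common availability across everyone is 11:00-12:00, 15:00-16:00.
The last common window of at least 60 minutes is 15:00-16:00; a 60-minute meeting can start as late as 15:00 and still end by 16:00.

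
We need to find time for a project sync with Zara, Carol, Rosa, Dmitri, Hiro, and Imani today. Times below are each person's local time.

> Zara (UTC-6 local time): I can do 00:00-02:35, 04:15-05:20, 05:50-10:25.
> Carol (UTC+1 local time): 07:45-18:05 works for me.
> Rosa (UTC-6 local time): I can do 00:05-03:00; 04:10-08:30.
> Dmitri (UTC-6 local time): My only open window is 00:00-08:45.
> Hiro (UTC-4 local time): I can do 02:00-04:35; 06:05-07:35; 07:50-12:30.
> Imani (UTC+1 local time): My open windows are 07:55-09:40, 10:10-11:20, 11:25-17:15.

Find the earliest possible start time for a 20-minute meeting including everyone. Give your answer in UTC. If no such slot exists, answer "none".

06:55

Zara in UTC: 06:00-08:35, 10:15-11:20, 11:50-16:25 (add 6h to convert from UTC-6).
Carol in UTC: 06:45-17:05 (subtract 1h to convert from UTC+1).
Rosa in UTC: 06:05-09:00, 10:10-14:30 (add 6h to convert from UTC-6).
Dmitri in UTC: 06:00-14:45 (add 6h to convert from UTC-6).
Hiro in UTC: 06:00-08:35, 10:05-11:35, 11:50-16:30 (add 4h to convert from UTC-4).
Imani in UTC: 06:55-08:40, 09:10-10:20, 10:25-16:15 (subtract 1h to convert from UTC+1).
Zara ∩ Carol: 06:45-08:35, 10:15-11:20, 11:50-16:25.
Zara ∩ Carol ∩ Rosa: 06:45-08:35, 10:15-11:20, 11:50-14:30.
Zara ∩ Carol ∩ Rosa ∩ Dmitri: 06:45-08:35, 10:15-11:20, 11:50-14:30.
Zara ∩ Carol ∩ Rosa ∩ Dmitri ∩ Hiro: 06:45-08:35, 10:15-11:20, 11:50-14:30.
Zara ∩ Carol ∩ Rosa ∩ Dmitri ∩ Hiro ∩ Imani: 06:55-08:35, 10:15-10:20, 10:25-11:20, 11:50-14:30.
The first common window of at least 20 minutes is 06:55-08:35, so the earliest start is 06:55.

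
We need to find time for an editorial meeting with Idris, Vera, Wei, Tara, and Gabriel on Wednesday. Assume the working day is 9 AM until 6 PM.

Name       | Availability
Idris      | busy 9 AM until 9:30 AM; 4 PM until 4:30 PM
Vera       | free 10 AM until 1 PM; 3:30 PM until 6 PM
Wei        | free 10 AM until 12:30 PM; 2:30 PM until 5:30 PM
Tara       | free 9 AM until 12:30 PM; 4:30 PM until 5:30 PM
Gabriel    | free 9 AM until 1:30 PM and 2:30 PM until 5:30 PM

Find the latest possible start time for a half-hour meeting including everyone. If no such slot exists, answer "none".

Idris free: 09:30-16:00, 16:30-18:00 (invert busy blocks within the working day).
Vera free: 10:00-13:00, 15:30-18:00.
Wei free: 10:00-12:30, 14:30-17:30.
Tara free: 09:00-12:30, 16:30-17:30.
Gabriel free: 09:00-13:30, 14:30-17:30.
Idris ∩ Vera: 10:00-13:00, 15:30-16:00, 16:30-18:00.
Idris ∩ Vera ∩ Wei: 10:00-12:30, 15:30-16:00, 16:30-17:30.
Idris ∩ Vera ∩ Wei ∩ Tara: 10:00-12:30, 16:30-17:30.
Idris ∩ Vera ∩ Wei ∩ Tara ∩ Gabriel: 10:00-12:30, 16:30-17:30.
The last common window of at least 30 minutes is 16:30-17:30; a 30-minute meeting can start as late as 17:00 and still end by 17:30.

17:00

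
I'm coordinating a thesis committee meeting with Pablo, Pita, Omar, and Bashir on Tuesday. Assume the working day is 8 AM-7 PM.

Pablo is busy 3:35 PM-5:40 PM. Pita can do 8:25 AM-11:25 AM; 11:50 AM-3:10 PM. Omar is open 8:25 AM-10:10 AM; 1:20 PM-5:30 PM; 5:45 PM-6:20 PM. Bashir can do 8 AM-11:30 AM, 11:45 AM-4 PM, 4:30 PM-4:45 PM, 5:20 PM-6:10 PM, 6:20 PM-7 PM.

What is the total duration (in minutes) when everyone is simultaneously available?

Pablo free: 08:00-15:35, 17:40-19:00 (invert busy blocks within the working day).
Pita free: 08:25-11:25, 11:50-15:10.
Omar free: 08:25-10:10, 13:20-17:30, 17:45-18:20.
Bashir free: 08:00-11:30, 11:45-16:00, 16:30-16:45, 17:20-18:10, 18:20-19:00.
Pablo ∩ Pita: 08:25-11:25, 11:50-15:10.
Pablo ∩ Pita ∩ Omar: 08:25-10:10, 13:20-15:10.
Pablo ∩ Pita ∩ Omar ∩ Bashir: 08:25-10:10, 13:20-15:10.
Those are the intersection windows.
Summing the common windows: 105 + 110 = 215 minutes.

215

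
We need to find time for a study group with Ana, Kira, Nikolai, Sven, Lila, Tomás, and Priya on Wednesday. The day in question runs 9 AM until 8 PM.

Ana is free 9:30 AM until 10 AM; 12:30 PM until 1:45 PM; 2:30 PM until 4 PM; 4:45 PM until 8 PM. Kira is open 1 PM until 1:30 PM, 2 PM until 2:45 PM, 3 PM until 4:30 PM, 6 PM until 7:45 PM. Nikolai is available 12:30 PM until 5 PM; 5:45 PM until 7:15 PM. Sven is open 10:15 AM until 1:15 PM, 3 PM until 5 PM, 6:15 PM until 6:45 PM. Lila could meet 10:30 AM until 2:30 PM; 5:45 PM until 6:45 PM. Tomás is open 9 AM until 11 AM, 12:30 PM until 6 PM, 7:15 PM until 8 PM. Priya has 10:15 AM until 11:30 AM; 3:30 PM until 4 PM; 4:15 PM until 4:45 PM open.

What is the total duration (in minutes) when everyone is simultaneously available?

0

Ana ∩ Kira: 13:00-13:30, 14:30-14:45, 15:00-16:00, 18:00-19:45.
Ana ∩ Kira ∩ Nikolai: 13:00-13:30, 14:30-14:45, 15:00-16:00, 18:00-19:15.
Ana ∩ Kira ∩ Nikolai ∩ Sven: 13:00-13:15, 15:00-16:00, 18:15-18:45.
Ana ∩ Kira ∩ Nikolai ∩ Sven ∩ Lila: 13:00-13:15, 18:15-18:45.
Ana ∩ Kira ∩ Nikolai ∩ Sven ∩ Lila ∩ Tomás: 13:00-13:15.
Ana ∩ Kira ∩ Nikolai ∩ Sven ∩ Lila ∩ Tomás ∩ Priya: ∅.
There is no time when everyone is free.
There is no common window, so the total is 0 minutes.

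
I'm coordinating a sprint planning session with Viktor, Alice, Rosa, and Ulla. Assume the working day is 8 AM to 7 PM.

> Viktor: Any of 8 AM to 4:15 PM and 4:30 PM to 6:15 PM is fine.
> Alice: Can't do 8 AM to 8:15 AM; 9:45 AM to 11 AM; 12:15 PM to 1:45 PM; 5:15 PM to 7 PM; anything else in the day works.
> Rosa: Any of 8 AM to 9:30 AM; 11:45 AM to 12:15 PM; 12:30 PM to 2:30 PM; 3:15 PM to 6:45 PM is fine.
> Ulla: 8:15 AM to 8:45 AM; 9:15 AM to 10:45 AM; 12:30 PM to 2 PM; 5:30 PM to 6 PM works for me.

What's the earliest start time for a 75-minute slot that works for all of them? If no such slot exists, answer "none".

none

Viktor free: 08:00-16:15, 16:30-18:15.
Alice free: 08:15-09:45, 11:00-12:15, 13:45-17:15 (invert busy blocks within the working day).
Rosa free: 08:00-09:30, 11:45-12:15, 12:30-14:30, 15:15-18:45.
Ulla free: 08:15-08:45, 09:15-10:45, 12:30-14:00, 17:30-18:00.
Viktor ∩ Alice: 08:15-09:45, 11:00-12:15, 13:45-16:15, 16:30-17:15.
Viktor ∩ Alice ∩ Rosa: 08:15-09:30, 11:45-12:15, 13:45-14:30, 15:15-16:15, 16:30-17:15.
Viktor ∩ Alice ∩ Rosa ∩ Ulla: 08:15-08:45, 09:15-09:30, 13:45-14:00.
So the common availability across everyone is 08:15-08:45, 09:15-09:30, 13:45-14:00.
No common window is at least 75 minutes long.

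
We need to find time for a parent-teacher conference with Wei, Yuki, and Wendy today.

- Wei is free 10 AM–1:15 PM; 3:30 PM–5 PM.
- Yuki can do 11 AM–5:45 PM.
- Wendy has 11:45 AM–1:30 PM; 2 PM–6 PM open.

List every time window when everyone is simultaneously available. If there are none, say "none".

Wei ∩ Yuki: 11:00-13:15, 15:30-17:00.
Wei ∩ Yuki ∩ Wendy: 11:45-13:15, 15:30-17:00.

11:45-13:15, 15:30-17:00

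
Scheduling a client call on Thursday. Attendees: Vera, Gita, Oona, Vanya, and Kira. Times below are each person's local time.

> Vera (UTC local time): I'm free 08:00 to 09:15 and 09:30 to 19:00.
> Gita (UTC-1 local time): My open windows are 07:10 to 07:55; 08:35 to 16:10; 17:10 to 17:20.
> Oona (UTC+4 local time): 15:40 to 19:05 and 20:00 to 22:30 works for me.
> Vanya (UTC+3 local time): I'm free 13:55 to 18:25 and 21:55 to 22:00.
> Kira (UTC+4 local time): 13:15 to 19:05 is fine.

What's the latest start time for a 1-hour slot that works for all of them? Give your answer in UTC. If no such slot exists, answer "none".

Vera in UTC: 08:00-09:15, 09:30-19:00.
Gita in UTC: 08:10-08:55, 09:35-17:10, 18:10-18:20 (add 1h to convert from UTC-1).
Oona in UTC: 11:40-15:05, 16:00-18:30 (subtract 4h to convert from UTC+4).
Vanya in UTC: 10:55-15:25, 18:55-19:00 (subtract 3h to convert from UTC+3).
Kira in UTC: 09:15-15:05 (subtract 4h to convert from UTC+4).
Vera ∩ Gita: 08:10-08:55, 09:35-17:10, 18:10-18:20.
Vera ∩ Gita ∩ Oona: 11:40-15:05, 16:00-17:10, 18:10-18:20.
Vera ∩ Gita ∩ Oona ∩ Vanya: 11:40-15:05.
Vera ∩ Gita ∩ Oona ∩ Vanya ∩ Kira: 11:40-15:05.
So the common availability across everyone is 11:40-15:05.
The last common window of at least 60 minutes is 11:40-15:05; a 60-minute meeting can start as late as 14:05 and still end by 15:05.

14:05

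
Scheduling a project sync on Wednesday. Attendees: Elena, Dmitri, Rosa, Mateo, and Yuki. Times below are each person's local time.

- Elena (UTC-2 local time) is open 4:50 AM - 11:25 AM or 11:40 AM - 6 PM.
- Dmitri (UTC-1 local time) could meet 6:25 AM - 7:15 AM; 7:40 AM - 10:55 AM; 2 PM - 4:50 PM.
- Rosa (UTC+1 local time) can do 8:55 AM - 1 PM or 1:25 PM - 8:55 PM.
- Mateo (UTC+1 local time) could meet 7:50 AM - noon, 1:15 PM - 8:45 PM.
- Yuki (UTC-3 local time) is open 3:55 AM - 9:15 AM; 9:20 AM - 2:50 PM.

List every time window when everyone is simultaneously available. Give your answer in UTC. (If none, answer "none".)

07:55-08:15, 08:40-11:00, 15:00-17:50

Elena in UTC: 06:50-13:25, 13:40-20:00 (add 2h to convert from UTC-2).
Dmitri in UTC: 07:25-08:15, 08:40-11:55, 15:00-17:50 (add 1h to convert from UTC-1).
Rosa in UTC: 07:55-12:00, 12:25-19:55 (subtract 1h to convert from UTC+1).
Mateo in UTC: 06:50-11:00, 12:15-19:45 (subtract 1h to convert from UTC+1).
Yuki in UTC: 06:55-12:15, 12:20-17:50 (add 3h to convert from UTC-3).
Elena ∩ Dmitri: 07:25-08:15, 08:40-11:55, 15:00-17:50.
Elena ∩ Dmitri ∩ Rosa: 07:55-08:15, 08:40-11:55, 15:00-17:50.
Elena ∩ Dmitri ∩ Rosa ∩ Mateo: 07:55-08:15, 08:40-11:00, 15:00-17:50.
Elena ∩ Dmitri ∩ Rosa ∩ Mateo ∩ Yuki: 07:55-08:15, 08:40-11:00, 15:00-17:50.
So the common availability across everyone is 07:55-08:15, 08:40-11:00, 15:00-17:50.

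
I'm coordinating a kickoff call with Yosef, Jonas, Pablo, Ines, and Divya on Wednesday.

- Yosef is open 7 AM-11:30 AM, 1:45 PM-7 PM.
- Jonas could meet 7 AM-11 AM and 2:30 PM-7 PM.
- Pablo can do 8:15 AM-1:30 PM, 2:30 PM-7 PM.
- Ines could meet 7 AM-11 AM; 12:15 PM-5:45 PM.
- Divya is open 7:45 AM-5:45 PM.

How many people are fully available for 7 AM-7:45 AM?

3

Yosef, Jonas, and Ines can make the full 07:00-07:45 slot — that's 3.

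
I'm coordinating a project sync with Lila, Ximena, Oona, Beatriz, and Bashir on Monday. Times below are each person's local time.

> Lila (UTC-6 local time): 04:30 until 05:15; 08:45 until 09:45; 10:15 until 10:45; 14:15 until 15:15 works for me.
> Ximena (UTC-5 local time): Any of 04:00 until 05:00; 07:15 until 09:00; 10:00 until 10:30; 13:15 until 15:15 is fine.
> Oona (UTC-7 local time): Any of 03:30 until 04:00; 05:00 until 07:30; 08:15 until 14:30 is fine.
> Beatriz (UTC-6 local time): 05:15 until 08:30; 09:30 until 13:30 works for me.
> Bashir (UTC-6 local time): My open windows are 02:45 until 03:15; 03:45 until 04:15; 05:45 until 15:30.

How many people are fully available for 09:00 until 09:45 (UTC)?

Lila in UTC: 10:30-11:15, 14:45-15:45, 16:15-16:45, 20:15-21:15 (add 6h to convert from UTC-6).
Ximena in UTC: 09:00-10:00, 12:15-14:00, 15:00-15:30, 18:15-20:15 (add 5h to convert from UTC-5).
Oona in UTC: 10:30-11:00, 12:00-14:30, 15:15-21:30 (add 7h to convert from UTC-7).
Beatriz in UTC: 11:15-14:30, 15:30-19:30 (add 6h to convert from UTC-6).
Bashir in UTC: 08:45-09:15, 09:45-10:15, 11:45-21:30 (add 6h to convert from UTC-6).
Ximena can make the full 09:00-09:45 slot — that's 1.

1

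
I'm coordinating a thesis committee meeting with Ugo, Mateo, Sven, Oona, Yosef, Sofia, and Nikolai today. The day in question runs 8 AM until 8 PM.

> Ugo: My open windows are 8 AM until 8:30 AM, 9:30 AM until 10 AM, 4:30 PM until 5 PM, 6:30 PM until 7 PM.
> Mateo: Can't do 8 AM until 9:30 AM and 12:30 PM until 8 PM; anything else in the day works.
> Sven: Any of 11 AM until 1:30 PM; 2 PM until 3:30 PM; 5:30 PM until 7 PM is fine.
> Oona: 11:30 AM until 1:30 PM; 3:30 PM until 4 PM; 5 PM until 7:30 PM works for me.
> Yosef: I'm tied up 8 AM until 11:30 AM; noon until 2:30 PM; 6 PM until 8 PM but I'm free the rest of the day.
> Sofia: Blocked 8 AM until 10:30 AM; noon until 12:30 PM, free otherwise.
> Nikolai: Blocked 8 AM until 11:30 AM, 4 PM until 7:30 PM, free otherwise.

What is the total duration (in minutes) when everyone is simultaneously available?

0

Ugo free: 08:00-08:30, 09:30-10:00, 16:30-17:00, 18:30-19:00.
Mateo free: 09:30-12:30 (invert busy blocks within the working day).
Sven free: 11:00-13:30, 14:00-15:30, 17:30-19:00.
Oona free: 11:30-13:30, 15:30-16:00, 17:00-19:30.
Yosef free: 11:30-12:00, 14:30-18:00 (invert busy blocks within the working day).
Sofia free: 10:30-12:00, 12:30-20:00 (invert busy blocks within the working day).
Nikolai free: 11:30-16:00, 19:30-20:00 (invert busy blocks within the working day).
Ugo ∩ Mateo: 09:30-10:00.
Ugo ∩ Mateo ∩ Sven: ∅.
Ugo ∩ Mateo ∩ Sven ∩ Oona: ∅.
Ugo ∩ Mateo ∩ Sven ∩ Oona ∩ Yosef: ∅.
Ugo ∩ Mateo ∩ Sven ∩ Oona ∩ Yosef ∩ Sofia: ∅.
Ugo ∩ Mateo ∩ Sven ∩ Oona ∩ Yosef ∩ Sofia ∩ Nikolai: ∅.
There is no time when everyone is free.
There is no common window, so the total is 0 minutes.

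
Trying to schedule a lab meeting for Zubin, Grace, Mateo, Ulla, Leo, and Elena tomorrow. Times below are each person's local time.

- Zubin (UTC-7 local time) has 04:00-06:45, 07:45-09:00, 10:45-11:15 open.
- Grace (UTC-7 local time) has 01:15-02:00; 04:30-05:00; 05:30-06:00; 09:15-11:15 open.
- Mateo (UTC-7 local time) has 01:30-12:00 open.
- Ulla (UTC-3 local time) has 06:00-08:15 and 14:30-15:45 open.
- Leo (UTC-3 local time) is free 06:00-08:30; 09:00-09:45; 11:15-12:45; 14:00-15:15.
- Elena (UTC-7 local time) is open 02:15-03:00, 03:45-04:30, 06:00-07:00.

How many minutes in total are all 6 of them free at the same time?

0

Zubin in UTC: 11:00-13:45, 14:45-16:00, 17:45-18:15 (add 7h to convert from UTC-7).
Grace in UTC: 08:15-09:00, 11:30-12:00, 12:30-13:00, 16:15-18:15 (add 7h to convert from UTC-7).
Mateo in UTC: 08:30-19:00 (add 7h to convert from UTC-7).
Ulla in UTC: 09:00-11:15, 17:30-18:45 (add 3h to convert from UTC-3).
Leo in UTC: 09:00-11:30, 12:00-12:45, 14:15-15:45, 17:00-18:15 (add 3h to convert from UTC-3).
Elena in UTC: 09:15-10:00, 10:45-11:30, 13:00-14:00 (add 7h to convert from UTC-7).
Zubin ∩ Grace: 11:30-12:00, 12:30-13:00, 17:45-18:15.
Zubin ∩ Grace ∩ Mateo: 11:30-12:00, 12:30-13:00, 17:45-18:15.
Zubin ∩ Grace ∩ Mateo ∩ Ulla: 17:45-18:15.
Zubin ∩ Grace ∩ Mateo ∩ Ulla ∩ Leo: 17:45-18:15.
Zubin ∩ Grace ∩ Mateo ∩ Ulla ∩ Leo ∩ Elena: ∅.
There is no time when everyone is free.
There is no common window, so the total is 0 minutes.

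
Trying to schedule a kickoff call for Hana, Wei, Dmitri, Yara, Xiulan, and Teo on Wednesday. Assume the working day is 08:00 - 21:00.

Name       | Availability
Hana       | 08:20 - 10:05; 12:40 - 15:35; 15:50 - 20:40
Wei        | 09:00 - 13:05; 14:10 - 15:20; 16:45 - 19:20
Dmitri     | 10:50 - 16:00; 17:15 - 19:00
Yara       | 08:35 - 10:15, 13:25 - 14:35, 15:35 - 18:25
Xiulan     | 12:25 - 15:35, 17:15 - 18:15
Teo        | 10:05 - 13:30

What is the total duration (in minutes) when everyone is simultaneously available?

0

Hana ∩ Wei: 09:00-10:05, 12:40-13:05, 14:10-15:20, 16:45-19:20.
Hana ∩ Wei ∩ Dmitri: 12:40-13:05, 14:10-15:20, 17:15-19:00.
Hana ∩ Wei ∩ Dmitri ∩ Yara: 14:10-14:35, 17:15-18:25.
Hana ∩ Wei ∩ Dmitri ∩ Yara ∩ Xiulan: 14:10-14:35, 17:15-18:15.
Hana ∩ Wei ∩ Dmitri ∩ Yara ∩ Xiulan ∩ Teo: ∅.
There is no time when everyone is free.
There is no common window, so the total is 0 minutes.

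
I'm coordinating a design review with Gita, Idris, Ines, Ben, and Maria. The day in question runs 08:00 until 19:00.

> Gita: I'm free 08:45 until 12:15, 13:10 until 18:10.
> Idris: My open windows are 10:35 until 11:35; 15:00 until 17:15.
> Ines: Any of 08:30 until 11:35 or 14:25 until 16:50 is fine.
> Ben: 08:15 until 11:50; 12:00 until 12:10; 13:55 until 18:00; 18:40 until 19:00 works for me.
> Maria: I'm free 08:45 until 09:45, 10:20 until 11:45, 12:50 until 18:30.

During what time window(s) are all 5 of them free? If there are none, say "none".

Gita ∩ Idris: 10:35-11:35, 15:00-17:15.
Gita ∩ Idris ∩ Ines: 10:35-11:35, 15:00-16:50.
Gita ∩ Idris ∩ Ines ∩ Ben: 10:35-11:35, 15:00-16:50.
Gita ∩ Idris ∩ Ines ∩ Ben ∩ Maria: 10:35-11:35, 15:00-16:50.

10:35-11:35, 15:00-16:50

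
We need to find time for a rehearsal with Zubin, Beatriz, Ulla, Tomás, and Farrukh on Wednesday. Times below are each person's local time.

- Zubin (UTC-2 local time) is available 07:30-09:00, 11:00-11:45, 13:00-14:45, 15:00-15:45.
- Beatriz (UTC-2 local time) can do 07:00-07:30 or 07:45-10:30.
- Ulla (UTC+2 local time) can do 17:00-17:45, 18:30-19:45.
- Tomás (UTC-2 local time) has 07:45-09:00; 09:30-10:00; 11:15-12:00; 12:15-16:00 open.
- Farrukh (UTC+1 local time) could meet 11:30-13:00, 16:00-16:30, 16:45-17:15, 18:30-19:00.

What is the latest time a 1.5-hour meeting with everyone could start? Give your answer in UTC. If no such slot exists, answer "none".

none

Zubin in UTC: 09:30-11:00, 13:00-13:45, 15:00-16:45, 17:00-17:45 (add 2h to convert from UTC-2).
Beatriz in UTC: 09:00-09:30, 09:45-12:30 (add 2h to convert from UTC-2).
Ulla in UTC: 15:00-15:45, 16:30-17:45 (subtract 2h to convert from UTC+2).
Tomás in UTC: 09:45-11:00, 11:30-12:00, 13:15-14:00, 14:15-18:00 (add 2h to convert from UTC-2).
Farrukh in UTC: 10:30-12:00, 15:00-15:30, 15:45-16:15, 17:30-18:00 (subtract 1h to convert from UTC+1).
Zubin ∩ Beatriz: 09:45-11:00.
Zubin ∩ Beatriz ∩ Ulla: ∅.
Zubin ∩ Beatriz ∩ Ulla ∩ Tomás: ∅.
Zubin ∩ Beatriz ∩ Ulla ∩ Tomás ∩ Farrukh: ∅.
There is no time when everyone is free.
No common window is at least 90 minutes long.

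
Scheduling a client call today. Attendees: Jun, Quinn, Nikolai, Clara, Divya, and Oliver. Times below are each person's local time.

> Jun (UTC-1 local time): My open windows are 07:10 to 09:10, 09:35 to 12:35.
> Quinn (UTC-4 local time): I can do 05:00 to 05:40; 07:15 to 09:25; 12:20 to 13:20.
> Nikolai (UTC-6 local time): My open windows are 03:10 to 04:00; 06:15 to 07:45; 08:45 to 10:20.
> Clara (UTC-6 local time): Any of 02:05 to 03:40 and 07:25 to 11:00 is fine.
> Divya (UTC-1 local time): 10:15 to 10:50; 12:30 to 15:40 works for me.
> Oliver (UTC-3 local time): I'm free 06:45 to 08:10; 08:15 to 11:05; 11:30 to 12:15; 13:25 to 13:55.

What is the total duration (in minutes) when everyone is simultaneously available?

Jun in UTC: 08:10-10:10, 10:35-13:35 (add 1h to convert from UTC-1).
Quinn in UTC: 09:00-09:40, 11:15-13:25, 16:20-17:20 (add 4h to convert from UTC-4).
Nikolai in UTC: 09:10-10:00, 12:15-13:45, 14:45-16:20 (add 6h to convert from UTC-6).
Clara in UTC: 08:05-09:40, 13:25-17:00 (add 6h to convert from UTC-6).
Divya in UTC: 11:15-11:50, 13:30-16:40 (add 1h to convert from UTC-1).
Oliver in UTC: 09:45-11:10, 11:15-14:05, 14:30-15:15, 16:25-16:55 (add 3h to convert from UTC-3).
Jun ∩ Quinn: 09:00-09:40, 11:15-13:25.
Jun ∩ Quinn ∩ Nikolai: 09:10-09:40, 12:15-13:25.
Jun ∩ Quinn ∩ Nikolai ∩ Clara: 09:10-09:40.
Jun ∩ Quinn ∩ Nikolai ∩ Clara ∩ Divya: ∅.
Jun ∩ Quinn ∩ Nikolai ∩ Clara ∩ Divya ∩ Oliver: ∅.
There is no time when everyone is free.
There is no common window, so the total is 0 minutes.

0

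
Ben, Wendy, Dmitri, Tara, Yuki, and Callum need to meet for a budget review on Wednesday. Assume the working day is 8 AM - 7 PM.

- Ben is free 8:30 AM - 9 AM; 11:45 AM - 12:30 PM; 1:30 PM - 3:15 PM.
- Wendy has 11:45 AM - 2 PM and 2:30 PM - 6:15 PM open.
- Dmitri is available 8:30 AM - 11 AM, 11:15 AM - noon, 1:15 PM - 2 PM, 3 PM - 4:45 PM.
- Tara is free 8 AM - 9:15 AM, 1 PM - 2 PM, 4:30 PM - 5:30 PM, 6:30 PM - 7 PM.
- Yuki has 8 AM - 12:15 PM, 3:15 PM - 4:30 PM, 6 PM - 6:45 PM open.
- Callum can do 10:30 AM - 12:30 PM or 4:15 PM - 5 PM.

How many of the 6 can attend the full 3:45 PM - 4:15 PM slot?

Wendy, Dmitri, and Yuki can make the full 15:45-16:15 slot — that's 3.

3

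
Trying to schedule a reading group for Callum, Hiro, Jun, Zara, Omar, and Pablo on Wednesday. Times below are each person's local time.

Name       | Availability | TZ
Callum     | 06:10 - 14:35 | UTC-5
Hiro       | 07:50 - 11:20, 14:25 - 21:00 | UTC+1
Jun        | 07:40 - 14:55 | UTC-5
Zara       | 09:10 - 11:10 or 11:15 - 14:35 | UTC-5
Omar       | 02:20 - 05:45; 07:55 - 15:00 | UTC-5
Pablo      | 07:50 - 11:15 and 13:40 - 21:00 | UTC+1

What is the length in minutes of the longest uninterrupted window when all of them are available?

Callum in UTC: 11:10-19:35 (add 5h to convert from UTC-5).
Hiro in UTC: 06:50-10:20, 13:25-20:00 (subtract 1h to convert from UTC+1).
Jun in UTC: 12:40-19:55 (add 5h to convert from UTC-5).
Zara in UTC: 14:10-16:10, 16:15-19:35 (add 5h to convert from UTC-5).
Omar in UTC: 07:20-10:45, 12:55-20:00 (add 5h to convert from UTC-5).
Pablo in UTC: 06:50-10:15, 12:40-20:00 (subtract 1h to convert from UTC+1).
Callum ∩ Hiro: 13:25-19:35.
Callum ∩ Hiro ∩ Jun: 13:25-19:35.
Callum ∩ Hiro ∩ Jun ∩ Zara: 14:10-16:10, 16:15-19:35.
Callum ∩ Hiro ∩ Jun ∩ Zara ∩ Omar: 14:10-16:10, 16:15-19:35.
Callum ∩ Hiro ∩ Jun ∩ Zara ∩ Omar ∩ Pablo: 14:10-16:10, 16:15-19:35.
So the common availability across everyone is 14:10-16:10, 16:15-19:35.
The longest is 16:15-19:35 at 200 minutes.

200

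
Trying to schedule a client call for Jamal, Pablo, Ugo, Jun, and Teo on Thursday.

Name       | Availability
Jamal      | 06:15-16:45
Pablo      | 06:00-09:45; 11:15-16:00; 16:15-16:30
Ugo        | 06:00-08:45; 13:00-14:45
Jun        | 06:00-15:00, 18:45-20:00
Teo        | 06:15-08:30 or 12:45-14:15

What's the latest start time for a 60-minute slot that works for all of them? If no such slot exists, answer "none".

Jamal ∩ Pablo: 06:15-09:45, 11:15-16:00, 16:15-16:30.
Jamal ∩ Pablo ∩ Ugo: 06:15-08:45, 13:00-14:45.
Jamal ∩ Pablo ∩ Ugo ∩ Jun: 06:15-08:45, 13:00-14:45.
Jamal ∩ Pablo ∩ Ugo ∩ Jun ∩ Teo: 06:15-08:30, 13:00-14:15.
The last common window of at least 60 minutes is 13:00-14:15; a 60-minute meeting can start as late as 13:15 and still end by 14:15.

13:15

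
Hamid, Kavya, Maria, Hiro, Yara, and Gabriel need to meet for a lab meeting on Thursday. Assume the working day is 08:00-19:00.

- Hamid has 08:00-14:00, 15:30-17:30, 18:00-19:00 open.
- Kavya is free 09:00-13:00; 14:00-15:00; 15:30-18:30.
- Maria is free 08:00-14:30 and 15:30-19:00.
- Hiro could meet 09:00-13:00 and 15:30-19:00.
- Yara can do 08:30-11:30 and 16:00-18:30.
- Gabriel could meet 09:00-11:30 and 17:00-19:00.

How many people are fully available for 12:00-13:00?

4

Hamid, Kavya, Maria, and Hiro can make the full 12:00-13:00 slot — that's 4.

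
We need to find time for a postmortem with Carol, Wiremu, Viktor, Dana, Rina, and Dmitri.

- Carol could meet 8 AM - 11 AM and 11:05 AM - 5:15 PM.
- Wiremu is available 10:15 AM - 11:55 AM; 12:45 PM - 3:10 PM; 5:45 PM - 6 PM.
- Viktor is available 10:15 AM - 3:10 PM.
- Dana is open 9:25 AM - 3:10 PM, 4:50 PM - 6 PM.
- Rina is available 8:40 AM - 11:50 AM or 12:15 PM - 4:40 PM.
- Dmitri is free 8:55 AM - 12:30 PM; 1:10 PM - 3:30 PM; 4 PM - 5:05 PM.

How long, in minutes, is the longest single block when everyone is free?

120

Carol ∩ Wiremu: 10:15-11:00, 11:05-11:55, 12:45-15:10.
Carol ∩ Wiremu ∩ Viktor: 10:15-11:00, 11:05-11:55, 12:45-15:10.
Carol ∩ Wiremu ∩ Viktor ∩ Dana: 10:15-11:00, 11:05-11:55, 12:45-15:10.
Carol ∩ Wiremu ∩ Viktor ∩ Dana ∩ Rina: 10:15-11:00, 11:05-11:50, 12:45-15:10.
Carol ∩ Wiremu ∩ Viktor ∩ Dana ∩ Rina ∩ Dmitri: 10:15-11:00, 11:05-11:50, 13:10-15:10.
Those are the intersection windows.
The longest is 13:10-15:10 at 120 minutes.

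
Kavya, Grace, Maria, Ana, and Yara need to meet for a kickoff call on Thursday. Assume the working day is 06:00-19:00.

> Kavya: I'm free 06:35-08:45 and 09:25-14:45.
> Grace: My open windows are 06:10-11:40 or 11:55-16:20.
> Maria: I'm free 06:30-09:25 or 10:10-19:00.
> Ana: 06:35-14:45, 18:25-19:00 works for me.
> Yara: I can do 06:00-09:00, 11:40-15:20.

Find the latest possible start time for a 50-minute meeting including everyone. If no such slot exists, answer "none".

13:55

Kavya ∩ Grace: 06:35-08:45, 09:25-11:40, 11:55-14:45.
Kavya ∩ Grace ∩ Maria: 06:35-08:45, 10:10-11:40, 11:55-14:45.
Kavya ∩ Grace ∩ Maria ∩ Ana: 06:35-08:45, 10:10-11:40, 11:55-14:45.
Kavya ∩ Grace ∩ Maria ∩ Ana ∩ Yara: 06:35-08:45, 11:55-14:45.
The last common window of at least 50 minutes is 11:55-14:45; a 50-minute meeting can start as late as 13:55 and still end by 14:45.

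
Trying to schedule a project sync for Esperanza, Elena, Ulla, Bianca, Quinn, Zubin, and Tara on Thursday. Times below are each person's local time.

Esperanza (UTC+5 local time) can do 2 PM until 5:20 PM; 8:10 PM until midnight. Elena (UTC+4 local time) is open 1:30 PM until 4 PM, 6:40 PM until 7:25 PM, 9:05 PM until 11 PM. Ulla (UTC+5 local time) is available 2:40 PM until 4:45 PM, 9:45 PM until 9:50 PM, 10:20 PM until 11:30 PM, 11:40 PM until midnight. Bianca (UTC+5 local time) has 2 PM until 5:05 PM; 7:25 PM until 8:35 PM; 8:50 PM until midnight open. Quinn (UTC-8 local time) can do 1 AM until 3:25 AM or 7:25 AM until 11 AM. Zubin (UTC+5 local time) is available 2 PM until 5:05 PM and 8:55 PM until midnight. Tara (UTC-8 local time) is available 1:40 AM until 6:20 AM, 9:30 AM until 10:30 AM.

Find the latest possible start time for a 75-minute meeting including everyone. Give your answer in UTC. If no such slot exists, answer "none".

Esperanza in UTC: 09:00-12:20, 15:10-19:00 (subtract 5h to convert from UTC+5).
Elena in UTC: 09:30-12:00, 14:40-15:25, 17:05-19:00 (subtract 4h to convert from UTC+4).
Ulla in UTC: 09:40-11:45, 16:45-16:50, 17:20-18:30, 18:40-19:00 (subtract 5h to convert from UTC+5).
Bianca in UTC: 09:00-12:05, 14:25-15:35, 15:50-19:00 (subtract 5h to convert from UTC+5).
Quinn in UTC: 09:00-11:25, 15:25-19:00 (add 8h to convert from UTC-8).
Zubin in UTC: 09:00-12:05, 15:55-19:00 (subtract 5h to convert from UTC+5).
Tara in UTC: 09:40-14:20, 17:30-18:30 (add 8h to convert from UTC-8).
Esperanza ∩ Elena: 09:30-12:00, 15:10-15:25, 17:05-19:00.
Esperanza ∩ Elena ∩ Ulla: 09:40-11:45, 17:20-18:30, 18:40-19:00.
Esperanza ∩ Elena ∩ Ulla ∩ Bianca: 09:40-11:45, 17:20-18:30, 18:40-19:00.
Esperanza ∩ Elena ∩ Ulla ∩ Bianca ∩ Quinn: 09:40-11:25, 17:20-18:30, 18:40-19:00.
Esperanza ∩ Elena ∩ Ulla ∩ Bianca ∩ Quinn ∩ Zubin: 09:40-11:25, 17:20-18:30, 18:40-19:00.
Esperanza ∩ Elena ∩ Ulla ∩ Bianca ∩ Quinn ∩ Zubin ∩ Tara: 09:40-11:25, 17:30-18:30.
So the common availability across everyone is 09:40-11:25, 17:30-18:30.
The last common window of at least 75 minutes is 09:40-11:25; a 75-minute meeting can start as late as 10:10 and still end by 11:25.

10:10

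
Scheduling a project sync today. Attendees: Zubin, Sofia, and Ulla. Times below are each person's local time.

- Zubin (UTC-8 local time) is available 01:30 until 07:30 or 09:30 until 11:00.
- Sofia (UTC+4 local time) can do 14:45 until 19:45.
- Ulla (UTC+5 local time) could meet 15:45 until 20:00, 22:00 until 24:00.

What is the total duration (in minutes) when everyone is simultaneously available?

255

Zubin in UTC: 09:30-15:30, 17:30-19:00 (add 8h to convert from UTC-8).
Sofia in UTC: 10:45-15:45 (subtract 4h to convert from UTC+4).
Ulla in UTC: 10:45-15:00, 17:00-19:00 (subtract 5h to convert from UTC+5).
Zubin ∩ Sofia: 10:45-15:30.
Zubin ∩ Sofia ∩ Ulla: 10:45-15:00.
That's a single block of 255 minutes.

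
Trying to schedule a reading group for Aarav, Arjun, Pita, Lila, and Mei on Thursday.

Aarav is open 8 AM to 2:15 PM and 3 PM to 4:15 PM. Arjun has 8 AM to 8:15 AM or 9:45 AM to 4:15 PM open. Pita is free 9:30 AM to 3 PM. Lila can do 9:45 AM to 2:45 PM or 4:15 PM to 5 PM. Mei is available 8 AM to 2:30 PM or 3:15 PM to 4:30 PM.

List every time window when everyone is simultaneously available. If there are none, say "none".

Aarav ∩ Arjun: 08:00-08:15, 09:45-14:15, 15:00-16:15.
Aarav ∩ Arjun ∩ Pita: 09:45-14:15.
Aarav ∩ Arjun ∩ Pita ∩ Lila: 09:45-14:15.
Aarav ∩ Arjun ∩ Pita ∩ Lila ∩ Mei: 09:45-14:15.
So the common availability across everyone is 09:45-14:15.

09:45-14:15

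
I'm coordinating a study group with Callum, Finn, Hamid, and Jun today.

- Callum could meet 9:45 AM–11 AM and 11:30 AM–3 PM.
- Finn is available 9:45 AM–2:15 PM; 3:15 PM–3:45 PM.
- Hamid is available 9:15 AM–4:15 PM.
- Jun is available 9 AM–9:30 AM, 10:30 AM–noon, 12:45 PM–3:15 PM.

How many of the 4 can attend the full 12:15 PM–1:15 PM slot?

Callum, Finn, and Hamid can make the full 12:15-13:15 slot — that's 3.

3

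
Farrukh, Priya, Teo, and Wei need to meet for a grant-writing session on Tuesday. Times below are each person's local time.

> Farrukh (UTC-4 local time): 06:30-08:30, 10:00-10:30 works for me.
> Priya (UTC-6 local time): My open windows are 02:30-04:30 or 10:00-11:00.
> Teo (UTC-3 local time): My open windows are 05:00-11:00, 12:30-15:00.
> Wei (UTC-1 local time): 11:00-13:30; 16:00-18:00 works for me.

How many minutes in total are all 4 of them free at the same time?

Farrukh in UTC: 10:30-12:30, 14:00-14:30 (add 4h to convert from UTC-4).
Priya in UTC: 08:30-10:30, 16:00-17:00 (add 6h to convert from UTC-6).
Teo in UTC: 08:00-14:00, 15:30-18:00 (add 3h to convert from UTC-3).
Wei in UTC: 12:00-14:30, 17:00-19:00 (add 1h to convert from UTC-1).
Farrukh ∩ Priya: ∅.
Farrukh ∩ Priya ∩ Teo: ∅.
Farrukh ∩ Priya ∩ Teo ∩ Wei: ∅.
There is no time when everyone is free.
There is no common window, so the total is 0 minutes.

0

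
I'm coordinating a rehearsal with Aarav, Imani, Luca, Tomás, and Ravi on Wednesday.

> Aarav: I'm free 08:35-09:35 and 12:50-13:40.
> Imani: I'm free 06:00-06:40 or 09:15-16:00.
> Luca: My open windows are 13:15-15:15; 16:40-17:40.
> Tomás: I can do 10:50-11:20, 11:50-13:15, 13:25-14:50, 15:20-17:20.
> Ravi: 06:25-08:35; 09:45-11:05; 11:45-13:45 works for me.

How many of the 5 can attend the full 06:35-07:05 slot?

1

Ravi can make the full 06:35-07:05 slot — that's 1.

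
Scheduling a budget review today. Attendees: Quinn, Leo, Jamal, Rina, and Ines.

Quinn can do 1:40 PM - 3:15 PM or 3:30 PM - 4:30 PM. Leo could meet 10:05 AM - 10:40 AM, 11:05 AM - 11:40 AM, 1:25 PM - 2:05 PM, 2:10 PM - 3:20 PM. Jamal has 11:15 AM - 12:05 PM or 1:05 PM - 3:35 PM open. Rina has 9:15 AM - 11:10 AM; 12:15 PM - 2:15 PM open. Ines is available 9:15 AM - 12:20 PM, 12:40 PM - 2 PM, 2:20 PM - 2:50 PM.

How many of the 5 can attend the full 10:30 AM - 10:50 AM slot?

2

Rina and Ines can make the full 10:30-10:50 slot — that's 2.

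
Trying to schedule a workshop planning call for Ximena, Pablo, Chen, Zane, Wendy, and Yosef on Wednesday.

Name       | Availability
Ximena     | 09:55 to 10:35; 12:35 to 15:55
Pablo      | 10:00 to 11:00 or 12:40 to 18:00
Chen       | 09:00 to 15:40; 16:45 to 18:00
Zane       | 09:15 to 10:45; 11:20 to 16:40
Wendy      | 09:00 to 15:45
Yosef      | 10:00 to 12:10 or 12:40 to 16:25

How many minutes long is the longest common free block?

180

Ximena ∩ Pablo: 10:00-10:35, 12:40-15:55.
Ximena ∩ Pablo ∩ Chen: 10:00-10:35, 12:40-15:40.
Ximena ∩ Pablo ∩ Chen ∩ Zane: 10:00-10:35, 12:40-15:40.
Ximena ∩ Pablo ∩ Chen ∩ Zane ∩ Wendy: 10:00-10:35, 12:40-15:40.
Ximena ∩ Pablo ∩ Chen ∩ Zane ∩ Wendy ∩ Yosef: 10:00-10:35, 12:40-15:40.
The longest is 12:40-15:40 at 180 minutes.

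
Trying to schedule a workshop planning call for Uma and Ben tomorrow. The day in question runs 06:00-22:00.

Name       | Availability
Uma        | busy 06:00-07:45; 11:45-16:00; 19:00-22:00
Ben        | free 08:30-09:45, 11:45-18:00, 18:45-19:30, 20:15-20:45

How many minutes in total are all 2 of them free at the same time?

210

Uma free: 07:45-11:45, 16:00-19:00 (invert busy blocks within the working day).
Ben free: 08:30-09:45, 11:45-18:00, 18:45-19:30, 20:15-20:45.
Uma ∩ Ben: 08:30-09:45, 16:00-18:00, 18:45-19:00.
Summing the common windows: 75 + 120 + 15 = 210 minutes.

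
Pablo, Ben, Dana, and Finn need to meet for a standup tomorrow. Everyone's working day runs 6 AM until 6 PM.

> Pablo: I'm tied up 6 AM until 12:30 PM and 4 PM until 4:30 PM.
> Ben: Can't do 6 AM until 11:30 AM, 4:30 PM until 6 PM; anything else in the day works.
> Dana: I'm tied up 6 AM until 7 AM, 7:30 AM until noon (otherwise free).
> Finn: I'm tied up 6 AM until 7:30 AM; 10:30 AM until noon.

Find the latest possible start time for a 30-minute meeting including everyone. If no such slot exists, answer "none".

Pablo free: 12:30-16:00, 16:30-18:00 (invert busy blocks within the working day).
Ben free: 11:30-16:30 (invert busy blocks within the working day).
Dana free: 07:00-07:30, 12:00-18:00 (invert busy blocks within the working day).
Finn free: 07:30-10:30, 12:00-18:00 (invert busy blocks within the working day).
Pablo ∩ Ben: 12:30-16:00.
Pablo ∩ Ben ∩ Dana: 12:30-16:00.
Pablo ∩ Ben ∩ Dana ∩ Finn: 12:30-16:00.
The last common window of at least 30 minutes is 12:30-16:00; a 30-minute meeting can start as late as 15:30 and still end by 16:00.

15:30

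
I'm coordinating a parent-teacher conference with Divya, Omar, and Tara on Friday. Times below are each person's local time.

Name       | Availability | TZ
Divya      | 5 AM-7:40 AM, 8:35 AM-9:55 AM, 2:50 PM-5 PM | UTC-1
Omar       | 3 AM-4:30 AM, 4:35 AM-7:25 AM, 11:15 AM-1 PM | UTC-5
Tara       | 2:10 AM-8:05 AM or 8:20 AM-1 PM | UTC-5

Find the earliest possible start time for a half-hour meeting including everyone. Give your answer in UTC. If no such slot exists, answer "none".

Divya in UTC: 06:00-08:40, 09:35-10:55, 15:50-18:00 (add 1h to convert from UTC-1).
Omar in UTC: 08:00-09:30, 09:35-12:25, 16:15-18:00 (add 5h to convert from UTC-5).
Tara in UTC: 07:10-13:05, 13:20-18:00 (add 5h to convert from UTC-5).
Divya ∩ Omar: 08:00-08:40, 09:35-10:55, 16:15-18:00.
Divya ∩ Omar ∩ Tara: 08:00-08:40, 09:35-10:55, 16:15-18:00.
The first common window of at least 30 minutes is 08:00-08:40, so the earliest start is 08:00.

08:00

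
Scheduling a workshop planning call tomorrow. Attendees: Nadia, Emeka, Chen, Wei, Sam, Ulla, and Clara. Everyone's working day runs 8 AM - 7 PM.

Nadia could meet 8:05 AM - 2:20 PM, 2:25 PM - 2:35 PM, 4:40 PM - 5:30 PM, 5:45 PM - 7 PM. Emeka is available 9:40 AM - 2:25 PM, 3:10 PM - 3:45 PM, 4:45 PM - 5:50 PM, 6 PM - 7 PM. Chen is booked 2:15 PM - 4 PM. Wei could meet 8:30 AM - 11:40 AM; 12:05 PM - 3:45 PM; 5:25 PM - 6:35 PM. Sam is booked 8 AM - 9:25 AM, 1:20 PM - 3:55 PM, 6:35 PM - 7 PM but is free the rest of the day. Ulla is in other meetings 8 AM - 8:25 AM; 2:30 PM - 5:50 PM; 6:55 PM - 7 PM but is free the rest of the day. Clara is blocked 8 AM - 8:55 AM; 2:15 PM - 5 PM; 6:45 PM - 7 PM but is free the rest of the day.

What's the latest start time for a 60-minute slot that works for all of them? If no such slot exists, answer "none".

Nadia free: 08:05-14:20, 14:25-14:35, 16:40-17:30, 17:45-19:00.
Emeka free: 09:40-14:25, 15:10-15:45, 16:45-17:50, 18:00-19:00.
Chen free: 08:00-14:15, 16:00-19:00 (invert busy blocks within the working day).
Wei free: 08:30-11:40, 12:05-15:45, 17:25-18:35.
Sam free: 09:25-13:20, 15:55-18:35 (invert busy blocks within the working day).
Ulla free: 08:25-14:30, 17:50-18:55 (invert busy blocks within the working day).
Clara free: 08:55-14:15, 17:00-18:45 (invert busy blocks within the working day).
Nadia ∩ Emeka: 09:40-14:20, 16:45-17:30, 17:45-17:50, 18:00-19:00.
Nadia ∩ Emeka ∩ Chen: 09:40-14:15, 16:45-17:30, 17:45-17:50, 18:00-19:00.
Nadia ∩ Emeka ∩ Chen ∩ Wei: 09:40-11:40, 12:05-14:15, 17:25-17:30, 17:45-17:50, 18:00-18:35.
Nadia ∩ Emeka ∩ Chen ∩ Wei ∩ Sam: 09:40-11:40, 12:05-13:20, 17:25-17:30, 17:45-17:50, 18:00-18:35.
Nadia ∩ Emeka ∩ Chen ∩ Wei ∩ Sam ∩ Ulla: 09:40-11:40, 12:05-13:20, 18:00-18:35.
Nadia ∩ Emeka ∩ Chen ∩ Wei ∩ Sam ∩ Ulla ∩ Clara: 09:40-11:40, 12:05-13:20, 18:00-18:35.
So the common availability across everyone is 09:40-11:40, 12:05-13:20, 18:00-18:35.
The last common window of at least 60 minutes is 12:05-13:20; a 60-minute meeting can start as late as 12:20 and still end by 13:20.

12:20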